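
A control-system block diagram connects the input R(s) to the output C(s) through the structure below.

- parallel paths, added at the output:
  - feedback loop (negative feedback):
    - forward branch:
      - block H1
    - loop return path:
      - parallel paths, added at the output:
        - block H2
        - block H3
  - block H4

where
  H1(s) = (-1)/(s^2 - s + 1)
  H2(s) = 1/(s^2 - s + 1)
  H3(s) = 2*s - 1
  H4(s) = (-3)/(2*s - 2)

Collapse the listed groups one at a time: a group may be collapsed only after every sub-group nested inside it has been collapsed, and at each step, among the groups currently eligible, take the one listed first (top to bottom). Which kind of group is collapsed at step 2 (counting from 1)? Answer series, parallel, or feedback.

[1] parallel reduction of H2, H3
[2] apply the feedback formula to H1, (H2+H3)
[3] add [H1/(1+H1*(H2+H3))], H4 (parallel)
So the answer for step 2 is feedback.

Therefore the answer is feedback.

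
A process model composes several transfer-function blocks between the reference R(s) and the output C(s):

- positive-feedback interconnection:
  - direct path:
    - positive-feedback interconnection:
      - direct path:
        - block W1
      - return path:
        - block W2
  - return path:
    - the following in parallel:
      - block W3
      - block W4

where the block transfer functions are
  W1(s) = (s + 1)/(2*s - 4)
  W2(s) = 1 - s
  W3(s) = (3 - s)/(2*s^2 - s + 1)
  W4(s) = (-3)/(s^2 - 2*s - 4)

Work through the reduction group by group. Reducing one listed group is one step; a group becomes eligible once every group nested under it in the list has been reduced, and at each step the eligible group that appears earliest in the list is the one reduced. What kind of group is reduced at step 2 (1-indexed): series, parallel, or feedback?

The answer is parallel.

Reasoning:
Step 1 - apply the feedback formula to W1, W2
Step 2 - reduce the parallel group W3, W4
Step 3 - reduce the feedback loop with forward [W1/(1-W1*W2)] and return (W3+W4)
So the answer for step 2 is parallel.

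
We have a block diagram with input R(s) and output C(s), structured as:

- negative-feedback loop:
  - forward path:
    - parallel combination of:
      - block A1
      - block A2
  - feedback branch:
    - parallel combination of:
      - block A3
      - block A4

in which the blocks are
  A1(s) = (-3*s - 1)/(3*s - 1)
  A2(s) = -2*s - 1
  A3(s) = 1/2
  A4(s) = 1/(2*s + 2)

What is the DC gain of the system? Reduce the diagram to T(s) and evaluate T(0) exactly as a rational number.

Step 1. add A1, A2 (parallel); result (-6*s^2 - 4*s)/(3*s - 1)
Step 2. add A3, A4 (parallel); result (s + 2)/(2*s + 2)
Step 3. apply the feedback formula to (A1+A2), (A3+A4); result (6*s^3 + 10*s^2 + 4*s)/(3*s^3 + 5*s^2 + 2*s + 1)
DC gain: substitute s = 0 into T(s) from step 3: T(0) = 0/1 = 0.

Hence the answer: 0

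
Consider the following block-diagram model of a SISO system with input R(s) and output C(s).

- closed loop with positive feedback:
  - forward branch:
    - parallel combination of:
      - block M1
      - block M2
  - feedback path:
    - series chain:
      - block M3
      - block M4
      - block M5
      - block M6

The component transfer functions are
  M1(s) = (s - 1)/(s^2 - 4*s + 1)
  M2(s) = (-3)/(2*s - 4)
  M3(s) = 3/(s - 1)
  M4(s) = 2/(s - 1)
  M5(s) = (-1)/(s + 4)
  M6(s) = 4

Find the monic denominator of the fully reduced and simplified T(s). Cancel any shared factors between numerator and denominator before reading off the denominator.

The answer is s^6 - 4*s^5 - 10*s^4 + 62*s^3 - 103*s^2 + 122*s + 4.

Reasoning:
Step 1. reduce the parallel group M1, M2: (-s^2 + 6*s + 1)/(2*s^3 - 12*s^2 + 18*s - 4)
Step 2. cascade M3, M4, M5, M6: (-24)/(s^3 + 2*s^2 - 7*s + 4)
Step 3. close the feedback loop around (M1+M2), (M3*M4*M5*M6): (-s^5 + 4*s^4 + 20*s^3 - 44*s^2 + 17*s + 4)/(2*s^6 - 8*s^5 - 20*s^4 + 124*s^3 - 206*s^2 + 244*s + 8)
T(s) is the step-3 result (common factors already cancelled). Leading coefficient of the denominator: 2. Divide through by 2 for the monic polynomial.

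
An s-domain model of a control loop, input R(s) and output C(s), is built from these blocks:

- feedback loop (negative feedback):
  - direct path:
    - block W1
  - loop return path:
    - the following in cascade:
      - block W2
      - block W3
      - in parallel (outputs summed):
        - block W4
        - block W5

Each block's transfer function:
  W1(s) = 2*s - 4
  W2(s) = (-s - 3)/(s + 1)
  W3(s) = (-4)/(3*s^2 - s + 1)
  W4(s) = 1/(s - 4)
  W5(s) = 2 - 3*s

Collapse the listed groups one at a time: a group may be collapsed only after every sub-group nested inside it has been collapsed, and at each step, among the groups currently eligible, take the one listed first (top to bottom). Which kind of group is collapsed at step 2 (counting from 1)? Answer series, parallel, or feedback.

Reducing step by step:

[1] parallel reduction of W4, W5
[2] combine W2, W3, (W4+W5) in series
[3] collapse the loop (W1 forward, (W2*W3*(W4+W5)) return)
The group at step 2 is a series group.

Answer: series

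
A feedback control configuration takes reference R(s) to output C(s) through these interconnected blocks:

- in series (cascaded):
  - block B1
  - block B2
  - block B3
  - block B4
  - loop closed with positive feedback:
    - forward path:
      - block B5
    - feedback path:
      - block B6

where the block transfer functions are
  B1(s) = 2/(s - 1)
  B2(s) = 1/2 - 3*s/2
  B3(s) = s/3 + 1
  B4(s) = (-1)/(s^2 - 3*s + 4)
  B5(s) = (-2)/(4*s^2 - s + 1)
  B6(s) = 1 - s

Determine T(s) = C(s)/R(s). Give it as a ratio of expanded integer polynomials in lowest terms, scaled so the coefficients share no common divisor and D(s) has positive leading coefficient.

[1] feedback reduction of B5, B6; result (-2)/(4*s^2 - 3*s + 3)
[2] reduce the series chain B1, B2, B3, B4, [B5/(1-B5*B6)]: this yields T(s), and no further normalization is needed

Answer: (-6*s^2 - 16*s + 6)/(12*s^5 - 57*s^4 + 129*s^3 - 147*s^2 + 99*s - 36)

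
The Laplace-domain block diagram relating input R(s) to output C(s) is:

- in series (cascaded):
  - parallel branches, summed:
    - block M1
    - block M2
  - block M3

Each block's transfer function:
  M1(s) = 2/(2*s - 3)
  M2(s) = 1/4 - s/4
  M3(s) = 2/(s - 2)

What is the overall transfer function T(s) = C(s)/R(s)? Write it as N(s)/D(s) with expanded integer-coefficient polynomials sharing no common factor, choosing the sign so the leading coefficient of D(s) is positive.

Step 1 - add M1, M2 (parallel); result (-2*s^2 + 5*s + 5)/(8*s - 12)
Step 2 - reduce the series chain (M1+M2), M3 - this is the overall T(s), already in the required normalized form

Therefore the answer is (-2*s^2 + 5*s + 5)/(4*s^2 - 14*s + 12).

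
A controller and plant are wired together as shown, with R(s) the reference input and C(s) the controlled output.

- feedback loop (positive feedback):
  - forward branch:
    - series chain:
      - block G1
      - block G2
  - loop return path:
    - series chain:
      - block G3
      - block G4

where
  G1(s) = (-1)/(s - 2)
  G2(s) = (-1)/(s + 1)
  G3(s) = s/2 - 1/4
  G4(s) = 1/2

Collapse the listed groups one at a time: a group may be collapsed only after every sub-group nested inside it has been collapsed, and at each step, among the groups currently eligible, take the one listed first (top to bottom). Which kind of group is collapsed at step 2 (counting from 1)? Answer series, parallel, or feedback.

Step 1 - reduce the series chain G1, G2
Step 2 - series reduction of G3, G4
Step 3 - reduce the feedback loop with forward (G1*G2) and return (G3*G4)
So the answer for step 2 is series.

Therefore the answer is series.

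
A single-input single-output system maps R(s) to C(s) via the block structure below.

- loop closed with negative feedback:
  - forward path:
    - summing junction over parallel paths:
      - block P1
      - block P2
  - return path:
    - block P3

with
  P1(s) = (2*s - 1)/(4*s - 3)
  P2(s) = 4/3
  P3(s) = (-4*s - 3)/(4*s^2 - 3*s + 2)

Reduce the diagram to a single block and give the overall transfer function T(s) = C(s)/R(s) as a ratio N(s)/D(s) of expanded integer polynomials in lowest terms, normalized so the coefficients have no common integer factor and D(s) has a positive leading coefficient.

Step 1 - sum the parallel branches P1, P2; result (22*s - 15)/(12*s - 9)
Step 2 - feedback reduction of (P1+P2), P3, which is the overall transfer function T(s) = C(s)/R(s) in lowest terms

Hence the answer: (88*s^3 - 126*s^2 + 89*s - 30)/(48*s^3 - 160*s^2 + 45*s + 27)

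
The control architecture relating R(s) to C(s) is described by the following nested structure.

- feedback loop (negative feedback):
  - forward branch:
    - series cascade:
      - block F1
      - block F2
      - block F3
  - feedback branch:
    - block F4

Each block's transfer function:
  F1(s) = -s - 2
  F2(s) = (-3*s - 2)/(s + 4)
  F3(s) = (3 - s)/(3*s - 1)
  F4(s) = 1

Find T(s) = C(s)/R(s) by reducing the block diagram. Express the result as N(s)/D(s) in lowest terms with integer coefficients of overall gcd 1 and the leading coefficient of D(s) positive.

Step 1: cascade F1, F2, F3 = (-3*s^3 + s^2 + 20*s + 12)/(3*s^2 + 11*s - 4)
Step 2: close the feedback loop around (F1*F2*F3), F4, giving the overall T(s)

Hence the answer: (3*s^3 - s^2 - 20*s - 12)/(3*s^3 - 4*s^2 - 31*s - 8)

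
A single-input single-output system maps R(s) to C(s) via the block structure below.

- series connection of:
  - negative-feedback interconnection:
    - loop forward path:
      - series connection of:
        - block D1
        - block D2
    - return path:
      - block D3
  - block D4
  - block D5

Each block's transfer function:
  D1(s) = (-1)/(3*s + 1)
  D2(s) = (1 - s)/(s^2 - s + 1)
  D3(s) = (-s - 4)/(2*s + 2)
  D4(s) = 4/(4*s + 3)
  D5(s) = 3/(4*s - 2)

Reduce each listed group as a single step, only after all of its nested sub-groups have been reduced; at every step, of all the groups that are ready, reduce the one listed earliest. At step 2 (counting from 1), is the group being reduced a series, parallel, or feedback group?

Step 1. series reduction of D1, D2
Step 2. collapse the loop ((D1*D2) forward, D3 return)
Step 3. combine [(D1*D2)/(1+(D1*D2)*D3)], D4, D5 in series
Step 2 collapses a feedback group.

Answer: feedback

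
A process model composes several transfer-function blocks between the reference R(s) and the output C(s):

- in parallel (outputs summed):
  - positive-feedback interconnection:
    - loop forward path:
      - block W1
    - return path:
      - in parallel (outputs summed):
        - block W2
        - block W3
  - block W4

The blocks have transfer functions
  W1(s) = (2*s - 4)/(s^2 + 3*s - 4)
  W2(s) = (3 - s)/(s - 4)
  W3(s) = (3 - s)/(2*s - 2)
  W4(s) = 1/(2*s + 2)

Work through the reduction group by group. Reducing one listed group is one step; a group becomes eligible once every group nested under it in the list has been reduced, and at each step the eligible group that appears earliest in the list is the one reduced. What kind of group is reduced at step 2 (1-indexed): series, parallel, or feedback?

Step 1 - parallel reduction of W2, W3
Step 2 - close the feedback loop around W1, (W2+W3)
Step 3 - sum the parallel branches [W1/(1-W1*(W2+W3))], W4
So the answer for step 2 is feedback.

Hence the answer: feedback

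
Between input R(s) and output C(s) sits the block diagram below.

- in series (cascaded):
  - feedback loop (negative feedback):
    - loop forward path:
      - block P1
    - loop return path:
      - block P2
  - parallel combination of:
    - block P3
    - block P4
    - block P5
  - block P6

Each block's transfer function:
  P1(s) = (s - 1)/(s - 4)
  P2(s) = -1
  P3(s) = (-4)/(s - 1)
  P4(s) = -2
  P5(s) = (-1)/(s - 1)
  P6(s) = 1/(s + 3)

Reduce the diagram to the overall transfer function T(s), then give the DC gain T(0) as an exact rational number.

Step 1. collapse the loop (P1 forward, P2 return): 1/3 - s/3
Step 2. sum the parallel branches P3, P4, P5: (-2*s - 3)/(s - 1)
Step 3. series reduction of [P1/(1+P1*P2)], (P3+P4+P5), P6: (2*s + 3)/(3*s + 9)
Step 3 gives the overall T(s). Then T(0) = 3/9 = 1/3.

Final answer: 1/3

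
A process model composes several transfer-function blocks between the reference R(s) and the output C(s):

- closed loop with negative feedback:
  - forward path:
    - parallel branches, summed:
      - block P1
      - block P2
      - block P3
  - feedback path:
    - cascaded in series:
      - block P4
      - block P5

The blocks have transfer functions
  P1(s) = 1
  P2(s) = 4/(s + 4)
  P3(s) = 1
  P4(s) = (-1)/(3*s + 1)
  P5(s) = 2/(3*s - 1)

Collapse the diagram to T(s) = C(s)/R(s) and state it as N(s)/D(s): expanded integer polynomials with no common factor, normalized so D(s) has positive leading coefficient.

(1) reduce the parallel group P1, P2, P3: (2*s + 12)/(s + 4)
(2) combine P4, P5 in series: (-2)/(9*s^2 - 1)
(3) close the feedback loop around (P1+P2+P3), (P4*P5) - this is the overall T(s), already in the required normalized form

Hence the answer: (18*s^3 + 108*s^2 - 2*s - 12)/(9*s^3 + 36*s^2 - 5*s - 28)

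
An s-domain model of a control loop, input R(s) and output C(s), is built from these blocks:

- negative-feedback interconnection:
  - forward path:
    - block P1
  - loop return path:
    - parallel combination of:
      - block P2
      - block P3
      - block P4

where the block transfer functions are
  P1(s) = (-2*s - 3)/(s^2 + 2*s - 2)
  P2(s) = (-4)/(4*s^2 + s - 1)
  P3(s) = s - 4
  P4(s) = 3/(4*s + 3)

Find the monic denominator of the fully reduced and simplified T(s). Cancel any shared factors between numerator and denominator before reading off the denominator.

(1) add P2, P3, P4 (parallel) -> (16*s^4 - 48*s^3 - 53*s^2 - 12*s - 3)/(16*s^3 + 16*s^2 - s - 3)
(2) collapse the loop (P1 forward, (P2+P3+P4) return) -> (32*s^4 + 80*s^3 + 46*s^2 - 9*s - 9)/(16*s^5 - 96*s^4 - 249*s^3 - 146*s^2 - 38*s - 15)
That last expression is T(s), already simplified. Scaling its denominator by 1/16 (the reciprocal of the leading coefficient) yields the monic denominator.

Therefore the answer is s^5 - 6*s^4 - 249*s^3/16 - 73*s^2/8 - 19*s/8 - 15/16.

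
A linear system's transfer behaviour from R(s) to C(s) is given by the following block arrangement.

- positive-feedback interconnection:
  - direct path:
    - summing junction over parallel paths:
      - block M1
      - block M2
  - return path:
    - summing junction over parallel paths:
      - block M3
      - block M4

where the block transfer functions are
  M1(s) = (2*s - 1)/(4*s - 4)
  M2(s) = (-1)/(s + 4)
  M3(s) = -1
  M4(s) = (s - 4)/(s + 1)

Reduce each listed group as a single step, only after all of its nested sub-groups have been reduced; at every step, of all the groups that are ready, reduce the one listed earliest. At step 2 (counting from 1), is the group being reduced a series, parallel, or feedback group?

Answer: parallel

Working:
1. parallel reduction of M1, M2
2. combine M3, M4 in parallel
3. close the feedback loop around (M1+M2), (M3+M4)
Step 2 collapses a parallel group.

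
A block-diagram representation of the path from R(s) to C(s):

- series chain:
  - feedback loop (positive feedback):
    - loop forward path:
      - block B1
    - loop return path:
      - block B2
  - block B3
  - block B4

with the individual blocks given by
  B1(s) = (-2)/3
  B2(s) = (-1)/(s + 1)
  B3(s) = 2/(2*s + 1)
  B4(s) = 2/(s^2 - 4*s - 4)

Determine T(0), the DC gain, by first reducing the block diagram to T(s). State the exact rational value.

The answer is 2.

Reasoning:
[1] close the feedback loop around B1, B2, giving (-2*s - 2)/(3*s + 1)
[2] reduce the series chain [B1/(1-B1*B2)], B3, B4, giving (-8*s - 8)/(6*s^4 - 19*s^3 - 43*s^2 - 24*s - 4)
The step-2 result is T(s). Setting s = 0: T(0) = -8/(-4) = 2.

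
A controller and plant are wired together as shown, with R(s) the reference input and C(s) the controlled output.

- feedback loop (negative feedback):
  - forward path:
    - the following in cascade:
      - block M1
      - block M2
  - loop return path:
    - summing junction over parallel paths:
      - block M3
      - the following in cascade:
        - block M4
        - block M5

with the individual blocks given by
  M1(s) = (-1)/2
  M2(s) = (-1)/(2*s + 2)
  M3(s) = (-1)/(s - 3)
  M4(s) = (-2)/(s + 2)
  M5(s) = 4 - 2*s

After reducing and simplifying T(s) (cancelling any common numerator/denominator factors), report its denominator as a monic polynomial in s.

1. reduce the series chain M1, M2: 1/(4*s + 4)
2. multiply M4, M5 (series): (4*s - 8)/(s + 2)
3. add M3, (M4*M5) (parallel): (4*s^2 - 21*s + 22)/(s^2 - s - 6)
4. collapse the loop ((M1*M2) forward, (M3+(M4*M5)) return): (s^2 - s - 6)/(4*s^3 + 4*s^2 - 49*s - 2)
T(s) is the step-4 result (common factors already cancelled). Leading coefficient of the denominator: 4. Divide through by 4 for the monic polynomial.

Hence the answer: s^3 + s^2 - 49*s/4 - 1/2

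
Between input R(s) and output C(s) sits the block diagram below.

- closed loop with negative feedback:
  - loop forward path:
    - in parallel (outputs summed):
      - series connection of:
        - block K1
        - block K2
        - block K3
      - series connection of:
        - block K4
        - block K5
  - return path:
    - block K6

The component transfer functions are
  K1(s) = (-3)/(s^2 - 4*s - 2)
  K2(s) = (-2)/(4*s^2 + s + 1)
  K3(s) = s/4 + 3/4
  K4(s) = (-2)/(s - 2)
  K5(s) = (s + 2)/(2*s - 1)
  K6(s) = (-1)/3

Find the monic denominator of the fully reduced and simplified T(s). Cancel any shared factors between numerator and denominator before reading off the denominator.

Step 1 - multiply K1, K2, K3 (series) gives (3*s + 9)/(8*s^4 - 30*s^3 - 22*s^2 - 12*s - 4)
Step 2 - multiply K4, K5 (series) gives (-2*s - 4)/(2*s^2 - 5*s + 2)
Step 3 - add (K1*K2*K3), (K4*K5) (parallel) gives (-16*s^5 + 28*s^4 + 170*s^3 + 115*s^2 + 17*s + 34)/(16*s^6 - 100*s^5 + 122*s^4 + 26*s^3 + 8*s^2 - 4*s - 8)
Step 4 - collapse the loop (((K1*K2*K3)+(K4*K5)) forward, K6 return) gives (-48*s^5 + 84*s^4 + 510*s^3 + 345*s^2 + 51*s + 102)/(48*s^6 - 284*s^5 + 338*s^4 - 92*s^3 - 91*s^2 - 29*s - 58)
That last expression is T(s), already simplified. Scaling its denominator by 1/48 (the reciprocal of the leading coefficient) yields the monic denominator.

Answer: s^6 - 71*s^5/12 + 169*s^4/24 - 23*s^3/12 - 91*s^2/48 - 29*s/48 - 29/24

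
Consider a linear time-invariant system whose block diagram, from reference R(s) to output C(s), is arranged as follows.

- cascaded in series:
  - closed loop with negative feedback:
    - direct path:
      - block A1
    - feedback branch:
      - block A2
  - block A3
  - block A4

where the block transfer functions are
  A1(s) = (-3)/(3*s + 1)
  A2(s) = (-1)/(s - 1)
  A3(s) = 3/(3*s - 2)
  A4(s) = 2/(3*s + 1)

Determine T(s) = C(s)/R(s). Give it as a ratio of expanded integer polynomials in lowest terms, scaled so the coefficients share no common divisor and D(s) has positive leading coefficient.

Step 1: apply the feedback formula to A1, A2; result (3 - 3*s)/(3*s^2 - 2*s + 2)
Step 2: cascade [A1/(1+A1*A2)], A3, A4, giving the overall T(s)

Hence the answer: (18 - 18*s)/(27*s^4 - 27*s^3 + 18*s^2 - 2*s - 4)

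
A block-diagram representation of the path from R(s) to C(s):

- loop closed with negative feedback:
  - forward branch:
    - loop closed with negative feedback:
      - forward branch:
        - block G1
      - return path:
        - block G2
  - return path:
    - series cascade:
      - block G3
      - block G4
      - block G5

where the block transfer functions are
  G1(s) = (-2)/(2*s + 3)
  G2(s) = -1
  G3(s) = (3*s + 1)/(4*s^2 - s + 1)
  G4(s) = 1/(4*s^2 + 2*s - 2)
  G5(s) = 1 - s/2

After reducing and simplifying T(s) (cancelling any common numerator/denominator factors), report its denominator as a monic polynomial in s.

(1) close the feedback loop around G1, G2 = (-2)/(2*s + 5)
(2) reduce the series chain G3, G4, G5 = (-3*s^2 + 5*s + 2)/(32*s^4 + 8*s^3 - 12*s^2 + 8*s - 4)
(3) feedback reduction of [G1/(1+G1*G2)], (G3*G4*G5) = (-32*s^4 - 8*s^3 + 12*s^2 - 8*s + 4)/(32*s^5 + 88*s^4 + 8*s^3 - 19*s^2 + 11*s - 12)
No further cancellation is possible in the step-3 result, so that is T(s). Its denominator becomes monic after dividing by the leading coefficient 32.

Hence the answer: s^5 + 11*s^4/4 + s^3/4 - 19*s^2/32 + 11*s/32 - 3/8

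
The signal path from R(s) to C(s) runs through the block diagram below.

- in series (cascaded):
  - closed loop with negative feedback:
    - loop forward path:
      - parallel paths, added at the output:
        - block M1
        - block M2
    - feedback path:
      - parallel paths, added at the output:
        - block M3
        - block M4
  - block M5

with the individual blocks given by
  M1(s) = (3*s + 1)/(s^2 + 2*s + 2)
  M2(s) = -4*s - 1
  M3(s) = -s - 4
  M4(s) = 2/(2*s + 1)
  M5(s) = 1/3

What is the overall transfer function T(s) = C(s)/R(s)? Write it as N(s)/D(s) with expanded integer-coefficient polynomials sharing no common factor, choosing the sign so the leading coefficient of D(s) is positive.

Step 1: combine M1, M2 in parallel gives (-4*s^3 - 9*s^2 - 7*s - 1)/(s^2 + 2*s + 2)
Step 2: add M3, M4 (parallel) gives (-2*s^2 - 9*s - 2)/(2*s + 1)
Step 3: apply the feedback formula to (M1+M2), (M3+M4) gives (-8*s^4 - 22*s^3 - 23*s^2 - 9*s - 1)/(8*s^5 + 54*s^4 + 105*s^3 + 88*s^2 + 29*s + 4)
Step 4: series reduction of [(M1+M2)/(1+(M1+M2)*(M3+M4))], M5 - this is the overall T(s), already in the required normalized form

Hence the answer: (-8*s^4 - 22*s^3 - 23*s^2 - 9*s - 1)/(24*s^5 + 162*s^4 + 315*s^3 + 264*s^2 + 87*s + 12)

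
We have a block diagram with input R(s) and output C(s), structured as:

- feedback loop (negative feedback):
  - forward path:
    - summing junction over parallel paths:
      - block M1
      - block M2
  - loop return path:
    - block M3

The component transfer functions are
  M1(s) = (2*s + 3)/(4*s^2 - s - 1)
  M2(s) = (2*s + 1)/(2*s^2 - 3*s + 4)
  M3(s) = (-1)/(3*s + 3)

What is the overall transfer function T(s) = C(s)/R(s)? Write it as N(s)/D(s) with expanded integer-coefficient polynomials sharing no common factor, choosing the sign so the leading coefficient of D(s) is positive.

The answer is (36*s^4 + 42*s^3 - 6*s^2 + 21*s + 33)/(24*s^5 - 18*s^4 - 3*s^3 + 46*s^2 - 11*s - 23).

Reasoning:
(1) parallel reduction of M1, M2; result (12*s^3 + 2*s^2 - 4*s + 11)/(8*s^4 - 14*s^3 + 17*s^2 - s - 4)
(2) collapse the loop ((M1+M2) forward, M3 return), giving the overall T(s)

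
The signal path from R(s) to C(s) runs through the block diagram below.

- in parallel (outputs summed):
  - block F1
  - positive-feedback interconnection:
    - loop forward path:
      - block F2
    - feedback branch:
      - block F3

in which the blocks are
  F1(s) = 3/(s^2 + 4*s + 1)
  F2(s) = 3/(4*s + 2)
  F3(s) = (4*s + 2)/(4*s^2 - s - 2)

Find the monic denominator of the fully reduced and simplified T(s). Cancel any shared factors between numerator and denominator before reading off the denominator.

Step 1. apply the feedback formula to F2, F3 = (12*s^2 - 3*s - 6)/(16*s^3 + 4*s^2 - 22*s - 10)
Step 2. parallel reduction of F1, [F2/(1-F2*F3)] = (12*s^4 + 93*s^3 + 6*s^2 - 93*s - 36)/(16*s^5 + 68*s^4 + 10*s^3 - 94*s^2 - 62*s - 10)
T(s) is the step-2 result (common factors already cancelled). Leading coefficient of the denominator: 16. Divide through by 16 for the monic polynomial.

Hence the answer: s^5 + 17*s^4/4 + 5*s^3/8 - 47*s^2/8 - 31*s/8 - 5/8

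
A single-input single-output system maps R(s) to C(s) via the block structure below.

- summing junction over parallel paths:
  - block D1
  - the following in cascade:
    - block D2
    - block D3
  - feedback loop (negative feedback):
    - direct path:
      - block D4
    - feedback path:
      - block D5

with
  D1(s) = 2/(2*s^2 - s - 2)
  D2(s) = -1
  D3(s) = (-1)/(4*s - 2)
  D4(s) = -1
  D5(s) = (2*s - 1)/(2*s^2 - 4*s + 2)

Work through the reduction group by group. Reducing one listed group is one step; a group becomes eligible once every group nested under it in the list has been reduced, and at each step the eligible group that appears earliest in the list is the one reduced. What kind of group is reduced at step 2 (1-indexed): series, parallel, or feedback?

Answer: feedback

Working:
Step 1 - multiply D2, D3 (series)
Step 2 - collapse the loop (D4 forward, D5 return)
Step 3 - reduce the parallel group D1, (D2*D3), [D4/(1+D4*D5)]
The group at step 2 is a feedback group.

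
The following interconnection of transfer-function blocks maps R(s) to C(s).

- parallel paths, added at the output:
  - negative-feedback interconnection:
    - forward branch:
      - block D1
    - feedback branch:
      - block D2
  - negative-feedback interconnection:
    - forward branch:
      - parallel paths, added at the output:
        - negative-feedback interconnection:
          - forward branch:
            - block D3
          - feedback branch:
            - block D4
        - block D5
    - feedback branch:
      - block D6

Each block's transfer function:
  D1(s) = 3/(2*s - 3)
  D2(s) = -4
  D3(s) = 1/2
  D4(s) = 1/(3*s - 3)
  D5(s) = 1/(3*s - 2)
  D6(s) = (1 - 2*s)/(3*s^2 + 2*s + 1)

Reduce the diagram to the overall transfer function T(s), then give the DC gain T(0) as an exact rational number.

[1] feedback reduction of D1, D2 -> 3/(2*s - 15)
[2] feedback reduction of D3, D4 -> (3*s - 3)/(6*s - 5)
[3] reduce the parallel group [D3/(1+D3*D4)], D5 -> (9*s^2 - 9*s + 1)/(18*s^2 - 27*s + 10)
[4] apply the feedback formula to ([D3/(1+D3*D4)]+D5), D6 -> (27*s^4 - 9*s^3 - 6*s^2 - 7*s + 1)/(54*s^4 - 63*s^3 + 21*s^2 - 18*s + 11)
[5] sum the parallel branches [D1/(1+D1*D2)], [([D3/(1+D3*D4)]+D5)/(1+([D3/(1+D3*D4)]+D5)*D6)] -> (54*s^5 - 261*s^4 - 66*s^3 + 139*s^2 + 53*s + 18)/(108*s^5 - 936*s^4 + 987*s^3 - 351*s^2 + 292*s - 165)
The step-5 result is T(s). Setting s = 0: T(0) = 18/(-165) = -6/55.

Hence the answer: -6/55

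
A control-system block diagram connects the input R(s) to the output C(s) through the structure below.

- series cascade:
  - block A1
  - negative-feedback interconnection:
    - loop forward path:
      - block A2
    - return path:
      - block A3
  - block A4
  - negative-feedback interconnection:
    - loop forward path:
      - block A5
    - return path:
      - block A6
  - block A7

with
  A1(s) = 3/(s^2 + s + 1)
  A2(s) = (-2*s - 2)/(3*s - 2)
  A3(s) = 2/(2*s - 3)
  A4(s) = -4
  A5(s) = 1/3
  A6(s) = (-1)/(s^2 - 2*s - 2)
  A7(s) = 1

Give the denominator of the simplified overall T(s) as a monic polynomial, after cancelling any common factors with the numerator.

Reducing step by step:

Step 1. close the feedback loop around A2, A3; result (-4*s^2 + 2*s + 6)/(6*s^2 - 17*s + 2)
Step 2. collapse the loop (A5 forward, A6 return); result (s^2 - 2*s - 2)/(3*s^2 - 6*s - 7)
Step 3. cascade A1, [A2/(1+A2*A3)], A4, [A5/(1+A5*A6)], A7; result (48*s^4 - 120*s^3 - 120*s^2 + 192*s + 144)/(18*s^6 - 69*s^5 - 3*s^4 + 86*s^3 + 159*s^2 + 93*s - 14)
The result of step 3 is T(s) in lowest terms. Its denominator has leading coefficient 18; dividing the denominator through by 18 makes it monic.

Answer: s^6 - 23*s^5/6 - s^4/6 + 43*s^3/9 + 53*s^2/6 + 31*s/6 - 7/9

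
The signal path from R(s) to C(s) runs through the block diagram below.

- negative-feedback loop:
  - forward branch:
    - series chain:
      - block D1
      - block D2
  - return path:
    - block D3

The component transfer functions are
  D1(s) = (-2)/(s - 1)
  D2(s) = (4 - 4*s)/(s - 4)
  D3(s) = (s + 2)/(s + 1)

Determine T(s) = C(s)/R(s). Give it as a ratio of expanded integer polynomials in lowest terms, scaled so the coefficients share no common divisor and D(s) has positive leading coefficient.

[1] combine D1, D2 in series; result 8/(s - 4)
[2] close the feedback loop around (D1*D2), D3: this yields T(s), and no further normalization is needed

Hence the answer: (8*s + 8)/(s^2 + 5*s + 12)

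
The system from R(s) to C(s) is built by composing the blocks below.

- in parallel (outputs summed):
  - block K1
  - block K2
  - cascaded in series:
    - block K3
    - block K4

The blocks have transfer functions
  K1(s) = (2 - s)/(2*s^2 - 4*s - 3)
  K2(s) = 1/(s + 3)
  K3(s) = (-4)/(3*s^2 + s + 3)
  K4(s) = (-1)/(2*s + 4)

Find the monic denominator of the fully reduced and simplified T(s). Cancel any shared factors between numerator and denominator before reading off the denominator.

(1) combine K3, K4 in series = 2/(3*s^3 + 7*s^2 + 5*s + 6)
(2) sum the parallel branches K1, K2, (K3*K4) = (3*s^5 - 8*s^4 - 17*s^3 + 6*s^2 - 45*s)/(6*s^6 + 20*s^5 - 21*s^4 - 110*s^3 - 126*s^2 - 135*s - 54)
T(s) is the step-2 result (common factors already cancelled). Leading coefficient of the denominator: 6. Divide through by 6 for the monic polynomial.

Final answer: s^6 + 10*s^5/3 - 7*s^4/2 - 55*s^3/3 - 21*s^2 - 45*s/2 - 9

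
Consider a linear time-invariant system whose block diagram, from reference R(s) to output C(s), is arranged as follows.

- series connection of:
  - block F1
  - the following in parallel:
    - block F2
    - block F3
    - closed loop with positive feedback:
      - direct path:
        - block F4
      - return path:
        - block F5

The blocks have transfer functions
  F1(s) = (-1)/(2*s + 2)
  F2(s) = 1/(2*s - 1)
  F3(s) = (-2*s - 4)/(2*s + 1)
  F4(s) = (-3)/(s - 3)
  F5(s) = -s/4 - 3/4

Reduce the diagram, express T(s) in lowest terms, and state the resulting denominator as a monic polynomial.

(1) apply the feedback formula to F4, F5 -> (-12)/(s - 21)
(2) reduce the parallel group F2, F3, [F4/(1-F4*F5)] -> (-4*s^3 + 32*s^2 + 89*s - 93)/(4*s^3 - 84*s^2 - s + 21)
(3) series reduction of F1, (F2+F3+[F4/(1-F4*F5)]) -> (4*s^3 - 32*s^2 - 89*s + 93)/(8*s^4 - 160*s^3 - 170*s^2 + 40*s + 42)
The result of step 3 is T(s) in lowest terms. Its denominator has leading coefficient 8; dividing the denominator through by 8 makes it monic.

Answer: s^4 - 20*s^3 - 85*s^2/4 + 5*s + 21/4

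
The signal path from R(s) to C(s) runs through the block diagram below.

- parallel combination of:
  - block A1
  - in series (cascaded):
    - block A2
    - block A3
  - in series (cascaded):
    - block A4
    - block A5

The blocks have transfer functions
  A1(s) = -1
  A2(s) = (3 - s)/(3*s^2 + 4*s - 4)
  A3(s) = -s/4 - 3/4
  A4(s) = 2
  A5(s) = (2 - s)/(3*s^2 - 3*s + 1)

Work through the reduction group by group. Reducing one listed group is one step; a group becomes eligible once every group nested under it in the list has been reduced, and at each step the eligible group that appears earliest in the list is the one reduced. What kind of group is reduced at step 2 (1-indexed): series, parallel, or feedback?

Reducing step by step:

[1] combine A2, A3 in series
[2] combine A4, A5 in series
[3] sum the parallel branches A1, (A2*A3), (A4*A5)
So the answer for step 2 is series.

Answer: series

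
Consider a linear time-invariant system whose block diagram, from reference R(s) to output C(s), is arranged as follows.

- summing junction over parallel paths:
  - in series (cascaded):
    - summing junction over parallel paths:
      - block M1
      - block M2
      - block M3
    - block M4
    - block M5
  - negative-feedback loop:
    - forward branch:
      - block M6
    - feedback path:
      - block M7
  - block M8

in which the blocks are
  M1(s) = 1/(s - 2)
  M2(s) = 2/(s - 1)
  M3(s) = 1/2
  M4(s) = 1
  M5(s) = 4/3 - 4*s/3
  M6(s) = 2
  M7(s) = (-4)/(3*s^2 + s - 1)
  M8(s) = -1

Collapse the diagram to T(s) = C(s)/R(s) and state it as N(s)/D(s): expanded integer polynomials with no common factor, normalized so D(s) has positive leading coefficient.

Step 1: add M1, M2, M3 (parallel) = (s^2 + 3*s - 8)/(2*s^2 - 6*s + 4)
Step 2: reduce the series chain (M1+M2+M3), M4, M5 = (-2*s^2 - 6*s + 16)/(3*s - 6)
Step 3: collapse the loop (M6 forward, M7 return) = (6*s^2 + 2*s - 2)/(3*s^2 + s - 9)
Step 4: combine ((M1+M2+M3)*M4*M5), [M6/(1+M6*M7)], M8 in parallel, which is the overall transfer function T(s) = C(s)/R(s) in lowest terms

Hence the answer: (-6*s^4 - 11*s^3 + 45*s^2 + 85*s - 186)/(9*s^3 - 15*s^2 - 33*s + 54)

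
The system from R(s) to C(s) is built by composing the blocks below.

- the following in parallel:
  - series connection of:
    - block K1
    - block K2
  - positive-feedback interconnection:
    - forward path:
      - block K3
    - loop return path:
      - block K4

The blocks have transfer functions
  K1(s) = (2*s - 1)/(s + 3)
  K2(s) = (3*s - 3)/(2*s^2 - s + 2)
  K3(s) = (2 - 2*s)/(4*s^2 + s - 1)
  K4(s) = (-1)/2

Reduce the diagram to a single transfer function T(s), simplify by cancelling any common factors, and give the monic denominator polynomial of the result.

Step 1. cascade K1, K2; result (6*s^2 - 9*s + 3)/(2*s^3 + 5*s^2 - s + 6)
Step 2. apply the feedback formula to K3, K4; result (1 - s)/(2*s^2)
Step 3. parallel reduction of (K1*K2), [K3/(1-K3*K4)]; result (10*s^4 - 21*s^3 + 12*s^2 - 7*s + 6)/(4*s^5 + 10*s^4 - 2*s^3 + 12*s^2)
No further cancellation is possible in the step-3 result, so that is T(s). Its denominator becomes monic after dividing by the leading coefficient 4.

Answer: s^5 + 5*s^4/2 - s^3/2 + 3*s^2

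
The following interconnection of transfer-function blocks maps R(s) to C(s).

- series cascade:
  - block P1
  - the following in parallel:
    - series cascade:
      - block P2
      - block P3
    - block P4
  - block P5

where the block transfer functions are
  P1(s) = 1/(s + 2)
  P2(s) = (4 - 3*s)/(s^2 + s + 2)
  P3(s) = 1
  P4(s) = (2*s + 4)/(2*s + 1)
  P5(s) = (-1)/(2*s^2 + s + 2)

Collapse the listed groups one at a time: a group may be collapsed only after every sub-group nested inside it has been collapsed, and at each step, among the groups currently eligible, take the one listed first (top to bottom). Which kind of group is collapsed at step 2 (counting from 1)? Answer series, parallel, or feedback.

Answer: parallel

Working:
[1] multiply P2, P3 (series)
[2] sum the parallel branches (P2*P3), P4
[3] multiply P1, ((P2*P3)+P4), P5 (series)
The group at step 2 is a parallel group.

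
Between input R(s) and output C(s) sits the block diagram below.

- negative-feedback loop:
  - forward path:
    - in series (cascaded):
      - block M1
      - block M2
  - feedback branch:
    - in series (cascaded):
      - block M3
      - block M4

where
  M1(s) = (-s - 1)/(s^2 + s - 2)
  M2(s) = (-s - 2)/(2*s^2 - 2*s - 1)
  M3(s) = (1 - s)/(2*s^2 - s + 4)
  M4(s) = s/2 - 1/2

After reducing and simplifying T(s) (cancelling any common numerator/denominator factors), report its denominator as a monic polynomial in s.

1. multiply M1, M2 (series) gives (s + 1)/(2*s^3 - 4*s^2 + s + 1)
2. reduce the series chain M3, M4 gives (-s^2 + 2*s - 1)/(4*s^2 - 2*s + 8)
3. feedback reduction of (M1*M2), (M3*M4) gives (4*s^3 + 2*s^2 + 6*s + 8)/(8*s^5 - 20*s^4 + 27*s^3 - 29*s^2 + 7*s + 7)
No further cancellation is possible in the step-3 result, so that is T(s). Its denominator becomes monic after dividing by the leading coefficient 8.

Answer: s^5 - 5*s^4/2 + 27*s^3/8 - 29*s^2/8 + 7*s/8 + 7/8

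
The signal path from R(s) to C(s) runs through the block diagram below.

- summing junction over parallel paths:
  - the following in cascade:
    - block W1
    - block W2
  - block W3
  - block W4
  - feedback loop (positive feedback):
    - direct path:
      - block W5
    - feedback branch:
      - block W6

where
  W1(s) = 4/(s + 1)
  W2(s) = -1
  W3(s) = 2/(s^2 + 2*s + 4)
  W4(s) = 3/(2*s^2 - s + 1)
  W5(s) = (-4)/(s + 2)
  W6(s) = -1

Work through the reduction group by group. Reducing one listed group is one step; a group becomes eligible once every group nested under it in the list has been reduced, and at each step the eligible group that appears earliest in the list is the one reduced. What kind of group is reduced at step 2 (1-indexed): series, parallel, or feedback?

Step 1 - series reduction of W1, W2
Step 2 - apply the feedback formula to W5, W6
Step 3 - sum the parallel branches (W1*W2), W3, W4, [W5/(1-W5*W6)]
Step 2: feedback.

Answer: feedback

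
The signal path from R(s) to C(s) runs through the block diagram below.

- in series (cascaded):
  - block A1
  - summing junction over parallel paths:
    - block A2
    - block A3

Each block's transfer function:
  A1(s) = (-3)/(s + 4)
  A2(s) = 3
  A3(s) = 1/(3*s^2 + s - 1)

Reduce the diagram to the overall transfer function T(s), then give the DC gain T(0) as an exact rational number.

Step 1: combine A2, A3 in parallel; result (9*s^2 + 3*s - 2)/(3*s^2 + s - 1)
Step 2: multiply A1, (A2+A3) (series); result (-27*s^2 - 9*s + 6)/(3*s^3 + 13*s^2 + 3*s - 4)
Step 2 gives the overall T(s). Then T(0) = 6/(-4) = -3/2.

Answer: -3/2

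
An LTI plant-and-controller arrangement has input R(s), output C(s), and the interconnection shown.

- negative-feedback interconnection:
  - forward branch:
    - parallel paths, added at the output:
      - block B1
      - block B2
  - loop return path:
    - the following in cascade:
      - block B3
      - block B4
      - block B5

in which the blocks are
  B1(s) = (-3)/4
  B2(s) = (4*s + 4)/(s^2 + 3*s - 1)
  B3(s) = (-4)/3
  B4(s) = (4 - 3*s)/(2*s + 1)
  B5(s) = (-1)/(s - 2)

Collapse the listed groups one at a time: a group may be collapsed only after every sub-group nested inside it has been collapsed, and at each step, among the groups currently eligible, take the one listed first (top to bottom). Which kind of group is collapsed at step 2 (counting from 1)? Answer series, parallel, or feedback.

Reducing step by step:

[1] combine B1, B2 in parallel
[2] multiply B3, B4, B5 (series)
[3] apply the feedback formula to (B1+B2), (B3*B4*B5)
So the answer for step 2 is series.

Answer: series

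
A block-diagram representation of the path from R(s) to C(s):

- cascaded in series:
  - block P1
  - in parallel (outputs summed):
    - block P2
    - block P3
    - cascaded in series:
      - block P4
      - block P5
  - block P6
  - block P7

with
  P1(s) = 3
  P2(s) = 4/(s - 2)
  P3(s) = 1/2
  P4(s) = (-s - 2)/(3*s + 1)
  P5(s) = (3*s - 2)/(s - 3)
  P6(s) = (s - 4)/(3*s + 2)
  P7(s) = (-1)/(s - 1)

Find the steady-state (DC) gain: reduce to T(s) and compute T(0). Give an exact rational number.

Reducing step by step:

Step 1 - multiply P4, P5 (series); result (-3*s^2 - 4*s + 4)/(3*s^2 - 8*s - 3)
Step 2 - reduce the parallel group P2, P3, (P4*P5); result (-3*s^3 + 14*s^2 - 27*s - 34)/(6*s^3 - 28*s^2 + 26*s + 12)
Step 3 - combine P1, (P2+P3+(P4*P5)), P6, P7 in series; result (9*s^4 - 78*s^3 + 249*s^2 - 222*s - 408)/(18*s^5 - 90*s^4 + 94*s^3 + 66*s^2 - 64*s - 24)
Step 3 gives the overall T(s). Then T(0) = -408/(-24) = 17.

Answer: 17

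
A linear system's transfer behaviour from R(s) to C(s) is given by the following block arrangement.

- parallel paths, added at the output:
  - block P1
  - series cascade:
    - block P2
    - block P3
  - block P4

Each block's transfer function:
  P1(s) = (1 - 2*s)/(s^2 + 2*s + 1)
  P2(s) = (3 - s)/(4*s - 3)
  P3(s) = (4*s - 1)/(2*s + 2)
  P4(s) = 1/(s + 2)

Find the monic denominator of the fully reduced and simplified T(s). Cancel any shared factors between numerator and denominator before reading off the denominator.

First reduce the diagram to T(s).

Step 1: multiply P2, P3 (series); result (-4*s^2 + 13*s - 3)/(8*s^2 + 2*s - 6)
Step 2: parallel reduction of P1, (P2*P3), P4; result (-4*s^4 - 7*s^3 + 26*s^2 + 47*s - 24)/(8*s^4 + 26*s^3 + 16*s^2 - 14*s - 12)
That last expression is T(s), already simplified. Scaling its denominator by 1/8 (the reciprocal of the leading coefficient) yields the monic denominator.

Answer: s^4 + 13*s^3/4 + 2*s^2 - 7*s/4 - 3/2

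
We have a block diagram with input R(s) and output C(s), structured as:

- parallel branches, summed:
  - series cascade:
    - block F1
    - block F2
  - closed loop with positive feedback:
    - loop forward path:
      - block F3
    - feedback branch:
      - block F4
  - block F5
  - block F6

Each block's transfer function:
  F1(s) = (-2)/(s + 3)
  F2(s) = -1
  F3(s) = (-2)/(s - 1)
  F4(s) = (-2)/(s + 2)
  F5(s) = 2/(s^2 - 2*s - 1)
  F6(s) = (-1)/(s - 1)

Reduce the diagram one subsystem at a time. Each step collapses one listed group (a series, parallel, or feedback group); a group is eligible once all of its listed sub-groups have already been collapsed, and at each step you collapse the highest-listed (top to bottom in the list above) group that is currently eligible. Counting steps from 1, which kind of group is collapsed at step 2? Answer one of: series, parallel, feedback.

Step 1 - combine F1, F2 in series
Step 2 - feedback reduction of F3, F4
Step 3 - reduce the parallel group (F1*F2), [F3/(1-F3*F4)], F5, F6
Step 2: feedback.

Answer: feedback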